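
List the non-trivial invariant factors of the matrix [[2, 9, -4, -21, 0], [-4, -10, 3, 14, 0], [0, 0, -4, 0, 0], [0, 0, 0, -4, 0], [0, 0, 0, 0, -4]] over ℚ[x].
x + 4, x + 4, (x + 4)^3

The Jordan structure of A has elementary divisors (x + 4)^3, (x + 4), (x + 4). Arranging the block sizes at each eigenvalue in decreasing order and taking row products gives the invariant factors.

Invariant factors (smallest first, each dividing the next): x + 4, x + 4, (x + 4)^3.

Check: the last factor (x + 4)^3 is the minimal polynomial, and the product (x + 4)^5 is the characteristic polynomial.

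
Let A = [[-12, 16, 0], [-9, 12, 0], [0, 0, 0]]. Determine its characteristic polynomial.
xI - A = [[x + 12, -16, 0], [9, x - 12, 0], [0, 0, x]].

Expanding det(xI - A) along the first row:
det(xI - A) = + (x + 12)·det([[x - 12, 0], [0, x]]) - (-16)·det([[9, 0], [0, x]]) + (0)·det([[9, x - 12], [0, 0]]).

Evaluating gives χ_A(x) = x^3.

χ_A(x) = x^3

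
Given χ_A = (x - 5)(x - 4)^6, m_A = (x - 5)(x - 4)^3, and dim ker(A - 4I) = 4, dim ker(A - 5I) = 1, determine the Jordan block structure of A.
Jordan blocks: (4, 3), (4, 1), (4, 1), (4, 1), (5, 1)

λ = 4: algebraic multiplicity 6 (exponent in χ_A), largest block size 3 (exponent in m_A), 4 blocks (geometric multiplicity). These force block sizes [3, 1, 1, 1].
λ = 5: algebraic multiplicity 1 (exponent in χ_A), largest block size 1 (exponent in m_A), 1 block (geometric multiplicity). This forces block sizes [1].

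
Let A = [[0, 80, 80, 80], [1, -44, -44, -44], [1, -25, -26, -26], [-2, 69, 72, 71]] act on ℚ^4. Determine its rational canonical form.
The invariant factors of A (the non-unit diagonal entries of the Smith normal form of xI - A over ℚ[x]) are (x - 4)(x + 5)(x^2 - 2x + 4), each dividing the next. The characteristic polynomial is their product, (x - 4)(x + 5)(x^2 - 2x + 4).

The rational canonical form is the block-diagonal matrix of companion matrices C(f_i):
R = [[0, 0, 0, 80], [1, 0, 0, -44], [0, 1, 0, 18], [0, 0, 1, 1]].

Note the characteristic polynomial does not split into linear factors over ℚ, so A has no Jordan form over ℚ; the rational canonical form exists over any field.

R = [[0, 0, 0, 80], [1, 0, 0, -44], [0, 1, 0, 18], [0, 0, 1, 1]]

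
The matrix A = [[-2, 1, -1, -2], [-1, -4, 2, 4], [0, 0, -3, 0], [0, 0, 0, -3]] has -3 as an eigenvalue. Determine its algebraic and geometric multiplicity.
The characteristic polynomial is (x + 3)^4, so the factor x + 3 appears with exponent 4: the algebraic multiplicity is 4.

rank(A + 3I) = 2, so the eigenspace has dimension 4 - 2 = 2: the geometric multiplicity is 2.

Since 2 < 4, A is not diagonalizable.

algebraic multiplicity 4, geometric multiplicity 2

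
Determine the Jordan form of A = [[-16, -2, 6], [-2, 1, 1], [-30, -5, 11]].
The characteristic polynomial is det(xI - A) = x^2(x + 4), so the eigenvalues are -4 (algebraic multiplicity 1), 0 (algebraic multiplicity 2).

For λ = -4: algebraic multiplicity 1 gives one 1×1 block.

For λ = 0: rank(A) = 2, rank(A^2) = 1. The eigenspace has dimension 3 - 2 = 1, so there is 1 Jordan block; the rank sequence gives block sizes [2].

Assembling the blocks gives the Jordan form J above.

J = [[-4, 0, 0], [0, 0, 1], [0, 0, 0]]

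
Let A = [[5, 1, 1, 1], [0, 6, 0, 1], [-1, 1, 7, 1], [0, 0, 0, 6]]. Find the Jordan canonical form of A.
J = [[6, 1, 0, 0], [0, 6, 1, 0], [0, 0, 6, 0], [0, 0, 0, 6]]

The characteristic polynomial is det(xI - A) = (x - 6)^4, so the eigenvalues are 6 (algebraic multiplicity 4).

For λ = 6: rank(A - 6I) = 2, rank((A - 6I)^2) = 1, rank((A - 6I)^3) = 0. The eigenspace has dimension 4 - 2 = 2, so there are 2 Jordan blocks; the rank sequence gives block sizes [3, 1].

Assembling the blocks gives the Jordan form J above.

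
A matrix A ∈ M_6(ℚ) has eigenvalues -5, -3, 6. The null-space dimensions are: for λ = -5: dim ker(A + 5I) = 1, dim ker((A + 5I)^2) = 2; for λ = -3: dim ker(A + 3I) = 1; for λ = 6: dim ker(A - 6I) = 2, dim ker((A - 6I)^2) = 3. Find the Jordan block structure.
Jordan blocks: (-5, 2), (-3, 1), (6, 2), (6, 1)

λ = -5: successive nullity increments [1, 1] count blocks of size ≥ k; block sizes are [2].
λ = -3: successive nullity increments [1] count blocks of size ≥ k; block sizes are [1].
λ = 6: successive nullity increments [2, 1] count blocks of size ≥ k; block sizes are [2, 1].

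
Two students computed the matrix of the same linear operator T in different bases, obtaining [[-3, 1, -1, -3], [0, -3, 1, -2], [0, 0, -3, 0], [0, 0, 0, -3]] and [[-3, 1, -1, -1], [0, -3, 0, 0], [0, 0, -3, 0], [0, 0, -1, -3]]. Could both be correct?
Two matrices over a field are similar if and only if they have the same invariant factors.

Both A and B have characteristic polynomial (x + 3)^4 and minimal polynomial (x + 3)^3. Computing further, both have invariant factors x + 3, (x + 3)^3. Hence A and B are similar.

Yes.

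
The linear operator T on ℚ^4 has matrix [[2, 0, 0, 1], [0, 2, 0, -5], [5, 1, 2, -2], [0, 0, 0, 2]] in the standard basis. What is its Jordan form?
The characteristic polynomial is det(xI - A) = (x - 2)^4, so the eigenvalues are 2 (algebraic multiplicity 4).

For λ = 2: rank(A - 2I) = 2, rank((A - 2I)^2) = 0. The eigenspace has dimension 4 - 2 = 2, so there are 2 Jordan blocks; the rank sequence gives block sizes [2, 2].

Assembling the blocks gives the Jordan form J above.

J = [[2, 1, 0, 0], [0, 2, 0, 0], [0, 0, 2, 1], [0, 0, 0, 2]]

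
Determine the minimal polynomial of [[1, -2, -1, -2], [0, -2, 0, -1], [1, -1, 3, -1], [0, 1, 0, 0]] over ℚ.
m_A(x) = (x - 2)^2(x + 1)^2

The characteristic polynomial factors as (x - 2)^2(x + 1)^2. The minimal polynomial is ∏(x - λ)^{k_λ} where k_λ is the size of the largest Jordan block at λ.

For λ = -1: rank(A + I) = 3, and the largest Jordan block has size 2 (the smallest k with rank((A + I)^k) = rank((A + I)^(k+1))).
For λ = 2: rank(A - 2I) = 3, and the largest Jordan block has size 2 (the smallest k with rank((A - 2I)^k) = rank((A - 2I)^(k+1))).

So m_A(x) = (x - 2)^2(x + 1)^2.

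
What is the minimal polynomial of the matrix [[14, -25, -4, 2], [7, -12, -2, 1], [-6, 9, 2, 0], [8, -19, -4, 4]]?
The characteristic polynomial factors as (x - 2)^4. The minimal polynomial is ∏(x - λ)^{k_λ} where k_λ is the size of the largest Jordan block at λ.

For λ = 2: rank(A - 2I) = 2, and the largest Jordan block has size 3 (the smallest k with rank((A - 2I)^k) = rank((A - 2I)^(k+1))).

So m_A(x) = (x - 2)^3.

m_A(x) = (x - 2)^3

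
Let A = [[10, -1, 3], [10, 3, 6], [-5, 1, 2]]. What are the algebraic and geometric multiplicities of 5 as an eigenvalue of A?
The characteristic polynomial is (x - 5)^3, so the factor x - 5 appears with exponent 3: the algebraic multiplicity is 3.

rank(A - 5I) = 1, so the eigenspace has dimension 3 - 1 = 2: the geometric multiplicity is 2.

Since 2 < 3, A is not diagonalizable.

algebraic multiplicity 3, geometric multiplicity 2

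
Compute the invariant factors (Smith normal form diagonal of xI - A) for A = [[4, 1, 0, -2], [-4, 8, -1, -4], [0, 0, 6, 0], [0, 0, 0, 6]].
The Jordan structure of A has elementary divisors (x - 6)^3, (x - 6). Arranging the block sizes at each eigenvalue in decreasing order and taking row products gives the invariant factors.

Invariant factors (smallest first, each dividing the next): x - 6, (x - 6)^3.

Check: the last factor (x - 6)^3 is the minimal polynomial, and the product (x - 6)^4 is the characteristic polynomial.

x - 6, (x - 6)^3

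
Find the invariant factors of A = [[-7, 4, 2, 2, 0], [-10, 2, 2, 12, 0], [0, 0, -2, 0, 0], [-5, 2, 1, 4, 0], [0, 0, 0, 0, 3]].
The Jordan structure of A has elementary divisors (x + 2)^2, (x + 2), (x - 3), (x - 3). Arranging the block sizes at each eigenvalue in decreasing order and taking row products gives the invariant factors.

Invariant factors (smallest first, each dividing the next): (x - 3)(x + 2), (x - 3)(x + 2)^2.

Check: the last factor (x - 3)(x + 2)^2 is the minimal polynomial, and the product (x - 3)^2(x + 2)^3 is the characteristic polynomial.

(x - 3)(x + 2), (x - 3)(x + 2)^2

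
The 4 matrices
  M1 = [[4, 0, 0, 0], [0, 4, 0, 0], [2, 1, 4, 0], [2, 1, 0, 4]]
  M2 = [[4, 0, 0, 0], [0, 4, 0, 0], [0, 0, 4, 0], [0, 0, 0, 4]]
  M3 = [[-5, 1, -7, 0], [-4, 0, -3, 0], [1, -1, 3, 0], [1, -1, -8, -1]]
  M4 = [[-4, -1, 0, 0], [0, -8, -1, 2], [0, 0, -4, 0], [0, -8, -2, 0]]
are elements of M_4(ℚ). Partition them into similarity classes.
4 classes: {M1}, {M2}, {M3}, {M4}

Characteristic polynomials: χ_{M1} = (x - 4)^4, χ_{M2} = (x - 4)^4, χ_{M3} = (x - 1)^2(x + 1)(x + 4), χ_{M4} = (x + 4)^4.

{M1}: invariant factors x - 4, x - 4, (x - 4)^2.

{M2}: invariant factors x - 4, x - 4, x - 4, x - 4.

{M3}: invariant factors (x - 1)^2(x + 1)(x + 4).

{M4}: invariant factors x + 4, (x + 4)^3.

Matrices are similar if and only if their invariant-factor lists agree; the partition into similarity classes is {M1}, {M2}, {M3}, {M4}.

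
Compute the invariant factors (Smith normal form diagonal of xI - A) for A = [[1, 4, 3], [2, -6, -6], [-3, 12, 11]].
x - 2, (x - 2)^2

The Jordan structure of A has elementary divisors (x - 2)^2, (x - 2). Arranging the block sizes at each eigenvalue in decreasing order and taking row products gives the invariant factors.

Invariant factors (smallest first, each dividing the next): x - 2, (x - 2)^2.

Check: the last factor (x - 2)^2 is the minimal polynomial, and the product (x - 2)^3 is the characteristic polynomial.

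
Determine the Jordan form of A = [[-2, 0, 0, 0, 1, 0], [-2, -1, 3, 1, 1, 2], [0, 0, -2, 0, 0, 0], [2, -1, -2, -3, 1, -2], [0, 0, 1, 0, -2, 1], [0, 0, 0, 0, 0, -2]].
J = [[-2, 1, 0, 0, 0, 0], [0, -2, 1, 0, 0, 0], [0, 0, -2, 0, 0, 0], [0, 0, 0, -2, 1, 0], [0, 0, 0, 0, -2, 1], [0, 0, 0, 0, 0, -2]]

The characteristic polynomial is det(xI - A) = (x + 2)^6, so the eigenvalues are -2 (algebraic multiplicity 6).

For λ = -2: rank(A + 2I) = 4, rank((A + 2I)^2) = 2, rank((A + 2I)^3) = 0. The eigenspace has dimension 6 - 4 = 2, so there are 2 Jordan blocks; the rank sequence gives block sizes [3, 3].

Assembling the blocks gives the Jordan form J above.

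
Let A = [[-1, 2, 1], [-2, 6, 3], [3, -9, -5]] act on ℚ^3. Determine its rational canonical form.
R = [[0, 0, 1], [1, 0, 3], [0, 1, 0]]

The invariant factors of A (the non-unit diagonal entries of the Smith normal form of xI - A over ℚ[x]) are x^3 - 3x - 1, each dividing the next. The characteristic polynomial is their product, x^3 - 3x - 1.

The rational canonical form is the block-diagonal matrix of companion matrices C(f_i):
R = [[0, 0, 1], [1, 0, 3], [0, 1, 0]].

Note the characteristic polynomial does not split into linear factors over ℚ, so A has no Jordan form over ℚ; the rational canonical form exists over any field.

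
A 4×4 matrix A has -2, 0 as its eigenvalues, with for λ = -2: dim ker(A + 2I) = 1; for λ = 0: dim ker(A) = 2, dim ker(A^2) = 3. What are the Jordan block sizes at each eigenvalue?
Jordan blocks: (-2, 1), (0, 2), (0, 1)

λ = -2: successive nullity increments [1] count blocks of size ≥ k; block sizes are [1].
λ = 0: successive nullity increments [2, 1] count blocks of size ≥ k; block sizes are [2, 1].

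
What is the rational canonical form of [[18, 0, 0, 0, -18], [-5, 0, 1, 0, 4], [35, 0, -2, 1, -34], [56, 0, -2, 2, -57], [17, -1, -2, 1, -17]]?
R = [[0, 0, 0, 0, -18], [1, 0, 0, 0, -21], [0, 1, 0, 0, 0], [0, 0, 1, 0, 9], [0, 0, 0, 1, 1]]

The invariant factors of A (the non-unit diagonal entries of the Smith normal form of xI - A over ℚ[x]) are (x - 3)(x + 2)(x^3 - 3x - 3), each dividing the next. The characteristic polynomial is their product, (x - 3)(x + 2)(x^3 - 3x - 3).

The rational canonical form is the block-diagonal matrix of companion matrices C(f_i):
R = [[0, 0, 0, 0, -18], [1, 0, 0, 0, -21], [0, 1, 0, 0, 0], [0, 0, 1, 0, 9], [0, 0, 0, 1, 1]].

Note the characteristic polynomial does not split into linear factors over ℚ, so A has no Jordan form over ℚ; the rational canonical form exists over any field.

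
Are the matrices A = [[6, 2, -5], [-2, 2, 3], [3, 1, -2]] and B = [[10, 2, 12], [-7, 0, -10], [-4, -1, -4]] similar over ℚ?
Yes.

Two matrices over a field are similar if and only if they have the same invariant factors.

Both A and B have characteristic polynomial (x - 2)^3 and minimal polynomial (x - 2)^3. Computing further, both have invariant factors (x - 2)^3. Hence A and B are similar.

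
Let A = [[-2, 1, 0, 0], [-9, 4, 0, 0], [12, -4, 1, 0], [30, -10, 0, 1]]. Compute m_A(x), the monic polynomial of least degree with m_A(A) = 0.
The characteristic polynomial factors as (x - 1)^4. The minimal polynomial is ∏(x - λ)^{k_λ} where k_λ is the size of the largest Jordan block at λ.

For λ = 1: rank(A - I) = 1, and the largest Jordan block has size 2 (the smallest k with rank((A - I)^k) = rank((A - I)^(k+1))).

So m_A(x) = (x - 1)^2.

m_A(x) = (x - 1)^2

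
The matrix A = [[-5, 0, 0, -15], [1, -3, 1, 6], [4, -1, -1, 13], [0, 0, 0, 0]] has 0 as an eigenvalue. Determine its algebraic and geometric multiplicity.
The characteristic polynomial is x(x + 2)^2(x + 5), so the factor x appears with exponent 1: the algebraic multiplicity is 1.

rank(A) = 3, so the eigenspace has dimension 4 - 3 = 1: the geometric multiplicity is 1.

algebraic multiplicity 1, geometric multiplicity 1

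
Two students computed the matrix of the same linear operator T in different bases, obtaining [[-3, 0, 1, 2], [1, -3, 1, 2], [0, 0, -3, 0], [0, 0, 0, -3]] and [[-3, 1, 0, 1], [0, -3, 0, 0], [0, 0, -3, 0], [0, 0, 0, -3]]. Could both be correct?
Both have characteristic polynomial (x + 3)^4, but the minimal polynomial of A is (x + 3)^3 while the minimal polynomial of B is (x + 3)^2. The minimal polynomial is a similarity invariant, so A and B are not similar.

No.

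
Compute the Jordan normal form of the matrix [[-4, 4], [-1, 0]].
J = [[-2, 1], [0, -2]]

The characteristic polynomial is det(xI - A) = (x + 2)^2, so the eigenvalues are -2 (algebraic multiplicity 2).

For λ = -2: rank(A + 2I) = 1, rank((A + 2I)^2) = 0. The eigenspace has dimension 2 - 1 = 1, so there is 1 Jordan block; the rank sequence gives block sizes [2].

Assembling the blocks gives the Jordan form J above.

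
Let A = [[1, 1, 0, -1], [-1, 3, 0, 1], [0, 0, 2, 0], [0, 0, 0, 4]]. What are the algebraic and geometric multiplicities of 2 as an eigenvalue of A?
The characteristic polynomial is (x - 4)(x - 2)^3, so the factor x - 2 appears with exponent 3: the algebraic multiplicity is 3.

rank(A - 2I) = 2, so the eigenspace has dimension 4 - 2 = 2: the geometric multiplicity is 2.

Since 2 < 3, A is not diagonalizable.

algebraic multiplicity 3, geometric multiplicity 2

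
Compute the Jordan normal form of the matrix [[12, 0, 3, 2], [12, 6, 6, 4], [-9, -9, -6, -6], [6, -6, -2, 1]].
The characteristic polynomial is det(xI - A) = (x - 6)(x - 3)^2(x - 1), so the eigenvalues are 1 (algebraic multiplicity 1), 3 (algebraic multiplicity 2), 6 (algebraic multiplicity 1).

For λ = 1: algebraic multiplicity 1 gives one 1×1 block.

For λ = 3: rank(A - 3I) = 3, rank((A - 3I)^2) = 2. The eigenspace has dimension 4 - 3 = 1, so there is 1 Jordan block; the rank sequence gives block sizes [2].

For λ = 6: algebraic multiplicity 1 gives one 1×1 block.

Assembling the blocks gives the Jordan form J above.

J = [[1, 0, 0, 0], [0, 3, 1, 0], [0, 0, 3, 0], [0, 0, 0, 6]]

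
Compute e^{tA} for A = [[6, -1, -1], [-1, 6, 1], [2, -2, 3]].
e^{tA} = [[(t + 1)*e^{5*t}, -t*e^{5*t}, -t*e^{5*t}], [-t*e^{5*t}, (t + 1)*e^{5*t}, t*e^{5*t}], [2*t*e^{5*t}, -2*t*e^{5*t}, (1 - 2*t)*e^{5*t}]]

A has Jordan form J = [[5, 1, 0], [0, 5, 0], [0, 0, 5]] with A = PJP^{-1}, so e^{tA} = P e^{tJ} P^{-1}.

For a Jordan block J_k(λ), e^{tJ_k(λ)} = e^{λt} · (I + tN + t^2 N^2/2! + ... + t^{k-1} N^{k-1}/(k-1)!) where N is the nilpotent superdiagonal part.

Assembling the blocks and conjugating back gives the entries of e^{tA} as shown above.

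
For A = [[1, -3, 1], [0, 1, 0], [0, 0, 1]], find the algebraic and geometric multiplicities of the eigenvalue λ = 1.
algebraic multiplicity 3, geometric multiplicity 2

The characteristic polynomial is (x - 1)^3, so the factor x - 1 appears with exponent 3: the algebraic multiplicity is 3.

rank(A - I) = 1, so the eigenspace has dimension 3 - 1 = 2: the geometric multiplicity is 2.

Since 2 < 3, A is not diagonalizable.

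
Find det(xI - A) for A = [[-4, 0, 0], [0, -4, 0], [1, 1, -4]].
xI - A = [[x + 4, 0, 0], [0, x + 4, 0], [-1, -1, x + 4]].

Expanding det(xI - A) along the first row:
det(xI - A) = + (x + 4)·det([[x + 4, 0], [-1, x + 4]]) - (0)·det([[0, 0], [-1, x + 4]]) + (0)·det([[0, x + 4], [-1, -1]]).

Evaluating gives χ_A(x) = x^3 + 12x^2 + 48x + 64 = (x + 4)^3.

χ_A(x) = (x + 4)^3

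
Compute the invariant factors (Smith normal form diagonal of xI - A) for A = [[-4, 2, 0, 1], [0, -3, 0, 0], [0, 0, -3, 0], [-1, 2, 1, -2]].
The Jordan structure of A has elementary divisors (x + 3)^3, (x + 3). Arranging the block sizes at each eigenvalue in decreasing order and taking row products gives the invariant factors.

Invariant factors (smallest first, each dividing the next): x + 3, (x + 3)^3.

Check: the last factor (x + 3)^3 is the minimal polynomial, and the product (x + 3)^4 is the characteristic polynomial.

x + 3, (x + 3)^3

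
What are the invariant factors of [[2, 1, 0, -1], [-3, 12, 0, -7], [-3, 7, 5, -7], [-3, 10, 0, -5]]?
The Jordan structure of A has elementary divisors (x - 2)^2, (x - 5), (x - 5). Arranging the block sizes at each eigenvalue in decreasing order and taking row products gives the invariant factors.

Invariant factors (smallest first, each dividing the next): x - 5, (x - 5)(x - 2)^2.

Check: the last factor (x - 5)(x - 2)^2 is the minimal polynomial, and the product (x - 5)^2(x - 2)^2 is the characteristic polynomial.

x - 5, (x - 5)(x - 2)^2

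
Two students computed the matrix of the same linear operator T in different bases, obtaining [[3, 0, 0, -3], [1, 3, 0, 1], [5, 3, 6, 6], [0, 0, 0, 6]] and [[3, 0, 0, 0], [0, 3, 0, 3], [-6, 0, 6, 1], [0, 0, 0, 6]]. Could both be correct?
Both have characteristic polynomial (x - 6)^2(x - 3)^2, but the minimal polynomial of A is (x - 6)^2(x - 3)^2 while the minimal polynomial of B is (x - 6)^2(x - 3). The minimal polynomial is a similarity invariant, so A and B are not similar.

No.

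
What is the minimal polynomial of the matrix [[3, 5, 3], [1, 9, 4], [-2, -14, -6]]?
m_A(x) = (x - 2)^3

The characteristic polynomial factors as (x - 2)^3. The minimal polynomial is ∏(x - λ)^{k_λ} where k_λ is the size of the largest Jordan block at λ.

For λ = 2: rank(A - 2I) = 2, and the largest Jordan block has size 3 (the smallest k with rank((A - 2I)^k) = rank((A - 2I)^(k+1))).

So m_A(x) = (x - 2)^3.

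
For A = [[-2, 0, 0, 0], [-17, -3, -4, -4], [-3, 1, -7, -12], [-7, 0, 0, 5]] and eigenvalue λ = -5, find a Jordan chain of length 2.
We seek v_1 ∈ ker((A + 5I)^2) \ ker(A + 5I), then set v_{i+1} = (A + 5I) v_i.

One such chain is v_1 = [[0, -3, -2, 0]]^T, v_2 = [[0, 2, 1, 0]]^T. Check: (A + 5I) v_2 = [[0, 0, 0, 0]]^T = 0.

v_1 = [[0, -3, -2, 0]]^T, v_2 = [[0, 2, 1, 0]]^T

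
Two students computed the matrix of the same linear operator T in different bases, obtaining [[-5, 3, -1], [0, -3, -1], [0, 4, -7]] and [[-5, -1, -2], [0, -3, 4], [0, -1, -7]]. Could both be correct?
Both have characteristic polynomial (x + 5)^3, but the minimal polynomial of A is (x + 5)^3 while the minimal polynomial of B is (x + 5)^2. The minimal polynomial is a similarity invariant, so A and B are not similar.

No.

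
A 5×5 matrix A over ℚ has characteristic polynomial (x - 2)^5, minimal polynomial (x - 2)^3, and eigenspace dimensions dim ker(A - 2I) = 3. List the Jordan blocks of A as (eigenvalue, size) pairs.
λ = 2: algebraic multiplicity 5 (exponent in χ_A), largest block size 3 (exponent in m_A), 3 blocks (geometric multiplicity). These force block sizes [3, 1, 1].

Jordan blocks: (2, 3), (2, 1), (2, 1)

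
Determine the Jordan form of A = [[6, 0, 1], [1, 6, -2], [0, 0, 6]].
J = [[6, 1, 0], [0, 6, 1], [0, 0, 6]]

The characteristic polynomial is det(xI - A) = (x - 6)^3, so the eigenvalues are 6 (algebraic multiplicity 3).

For λ = 6: rank(A - 6I) = 2, rank((A - 6I)^2) = 1, rank((A - 6I)^3) = 0. The eigenspace has dimension 3 - 2 = 1, so there is 1 Jordan block; the rank sequence gives block sizes [3].

Assembling the blocks gives the Jordan form J above.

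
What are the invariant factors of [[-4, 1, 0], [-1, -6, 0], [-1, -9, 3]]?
The Jordan structure of A has elementary divisors (x + 5)^2, (x - 3). Arranging the block sizes at each eigenvalue in decreasing order and taking row products gives the invariant factors.

Invariant factors (smallest first, each dividing the next): (x - 3)(x + 5)^2.

Check: the last factor (x - 3)(x + 5)^2 is the minimal polynomial, and the product (x - 3)(x + 5)^2 is the characteristic polynomial.

(x - 3)(x + 5)^2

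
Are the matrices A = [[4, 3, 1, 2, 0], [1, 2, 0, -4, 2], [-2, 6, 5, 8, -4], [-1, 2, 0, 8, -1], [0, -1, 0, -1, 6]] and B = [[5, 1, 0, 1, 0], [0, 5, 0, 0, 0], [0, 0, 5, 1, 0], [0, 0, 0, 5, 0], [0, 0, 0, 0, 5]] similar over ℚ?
No.

Both have characteristic polynomial (x - 5)^5, but the minimal polynomial of A is (x - 5)^3 while the minimal polynomial of B is (x - 5)^2. The minimal polynomial is a similarity invariant, so A and B are not similar.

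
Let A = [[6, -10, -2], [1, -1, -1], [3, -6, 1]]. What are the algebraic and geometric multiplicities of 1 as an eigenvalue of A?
algebraic multiplicity 2, geometric multiplicity 1

The characteristic polynomial is (x - 4)(x - 1)^2, so the factor x - 1 appears with exponent 2: the algebraic multiplicity is 2.

rank(A - I) = 2, so the eigenspace has dimension 3 - 2 = 1: the geometric multiplicity is 1.

Since 1 < 2, A is not diagonalizable.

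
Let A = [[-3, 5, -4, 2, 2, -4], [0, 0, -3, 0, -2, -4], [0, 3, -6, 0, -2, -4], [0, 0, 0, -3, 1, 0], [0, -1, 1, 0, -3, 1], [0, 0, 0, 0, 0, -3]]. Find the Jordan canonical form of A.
The characteristic polynomial is det(xI - A) = (x + 3)^6, so the eigenvalues are -3 (algebraic multiplicity 6).

For λ = -3: rank(A + 3I) = 4, rank((A + 3I)^2) = 2, rank((A + 3I)^3) = 0. The eigenspace has dimension 6 - 4 = 2, so there are 2 Jordan blocks; the rank sequence gives block sizes [3, 3].

Assembling the blocks gives the Jordan form J above.

J = [[-3, 1, 0, 0, 0, 0], [0, -3, 1, 0, 0, 0], [0, 0, -3, 0, 0, 0], [0, 0, 0, -3, 1, 0], [0, 0, 0, 0, -3, 1], [0, 0, 0, 0, 0, -3]]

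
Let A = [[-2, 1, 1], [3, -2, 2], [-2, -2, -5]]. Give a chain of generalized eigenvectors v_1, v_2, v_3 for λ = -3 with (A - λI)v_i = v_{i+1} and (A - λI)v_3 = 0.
v_1 = [[0, -1, 1]]^T, v_2 = [[0, 1, 0]]^T, v_3 = [[1, 1, -2]]^T

We seek v_1 ∈ ker((A + 3I)^3) \ ker((A + 3I)^2), then set v_{i+1} = (A + 3I) v_i.

One such chain is v_1 = [[0, -1, 1]]^T, v_2 = [[0, 1, 0]]^T, v_3 = [[1, 1, -2]]^T. Check: (A + 3I) v_3 = [[0, 0, 0]]^T = 0.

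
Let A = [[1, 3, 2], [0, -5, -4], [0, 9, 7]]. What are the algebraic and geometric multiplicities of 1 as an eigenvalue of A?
algebraic multiplicity 3, geometric multiplicity 2

The characteristic polynomial is (x - 1)^3, so the factor x - 1 appears with exponent 3: the algebraic multiplicity is 3.

rank(A - I) = 1, so the eigenspace has dimension 3 - 1 = 2: the geometric multiplicity is 2.

Since 2 < 3, A is not diagonalizable.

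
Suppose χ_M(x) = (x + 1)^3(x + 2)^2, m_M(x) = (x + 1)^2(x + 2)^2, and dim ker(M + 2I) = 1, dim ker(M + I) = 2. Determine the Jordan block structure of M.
Jordan blocks: (-2, 2), (-1, 2), (-1, 1)

λ = -2: algebraic multiplicity 2 (exponent in χ_M), largest block size 2 (exponent in m_M), 1 block (geometric multiplicity). This forces block sizes [2].
λ = -1: algebraic multiplicity 3 (exponent in χ_M), largest block size 2 (exponent in m_M), 2 blocks (geometric multiplicity). These force block sizes [2, 1].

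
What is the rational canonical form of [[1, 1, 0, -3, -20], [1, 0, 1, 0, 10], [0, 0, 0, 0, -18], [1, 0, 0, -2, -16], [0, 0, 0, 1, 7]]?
The invariant factors of A (the non-unit diagonal entries of the Smith normal form of xI - A over ℚ[x]) are (x - 3)^2(x^3 + 2), each dividing the next. The characteristic polynomial is their product, (x - 3)^2(x^3 + 2).

The rational canonical form is the block-diagonal matrix of companion matrices C(f_i):
R = [[0, 0, 0, 0, -18], [1, 0, 0, 0, 12], [0, 1, 0, 0, -2], [0, 0, 1, 0, -9], [0, 0, 0, 1, 6]].

Note the characteristic polynomial does not split into linear factors over ℚ, so A has no Jordan form over ℚ; the rational canonical form exists over any field.

R = [[0, 0, 0, 0, -18], [1, 0, 0, 0, 12], [0, 1, 0, 0, -2], [0, 0, 1, 0, -9], [0, 0, 0, 1, 6]]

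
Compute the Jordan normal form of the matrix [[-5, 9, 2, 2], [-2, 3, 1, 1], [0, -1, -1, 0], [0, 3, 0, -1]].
The characteristic polynomial is det(xI - A) = (x + 1)^4, so the eigenvalues are -1 (algebraic multiplicity 4).

For λ = -1: rank(A + I) = 2, rank((A + I)^2) = 1, rank((A + I)^3) = 0. The eigenspace has dimension 4 - 2 = 2, so there are 2 Jordan blocks; the rank sequence gives block sizes [3, 1].

Assembling the blocks gives the Jordan form J above.

J = [[-1, 1, 0, 0], [0, -1, 1, 0], [0, 0, -1, 0], [0, 0, 0, -1]]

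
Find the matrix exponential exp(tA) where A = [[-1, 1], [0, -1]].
A has Jordan form J = [[-1, 1], [0, -1]] with A = PJP^{-1}, so e^{tA} = P e^{tJ} P^{-1}.

For a Jordan block J_k(λ), e^{tJ_k(λ)} = e^{λt} · (I + tN + t^2 N^2/2! + ... + t^{k-1} N^{k-1}/(k-1)!) where N is the nilpotent superdiagonal part.

Assembling the blocks and conjugating back gives the entries of e^{tA} as shown above.

e^{tA} = [[e^{-t}, t*e^{-t}], [0, e^{-t}]]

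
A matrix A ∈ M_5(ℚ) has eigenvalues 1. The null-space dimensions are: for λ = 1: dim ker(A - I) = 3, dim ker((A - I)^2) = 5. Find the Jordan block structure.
Jordan blocks: (1, 2), (1, 2), (1, 1)

λ = 1: successive nullity increments [3, 2] count blocks of size ≥ k; block sizes are [2, 2, 1].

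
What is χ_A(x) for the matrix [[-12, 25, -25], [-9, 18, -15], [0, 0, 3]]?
χ_A(x) = (x - 3)^3

xI - A = [[x + 12, -25, 25], [9, x - 18, 15], [0, 0, x - 3]].

Expanding det(xI - A) along the first row:
det(xI - A) = + (x + 12)·det([[x - 18, 15], [0, x - 3]]) - (-25)·det([[9, 15], [0, x - 3]]) + (25)·det([[9, x - 18], [0, 0]]).

Evaluating gives χ_A(x) = x^3 - 9x^2 + 27x - 27 = (x - 3)^3.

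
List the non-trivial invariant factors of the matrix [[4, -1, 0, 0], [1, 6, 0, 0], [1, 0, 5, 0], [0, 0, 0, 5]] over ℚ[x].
The Jordan structure of A has elementary divisors (x - 5)^3, (x - 5). Arranging the block sizes at each eigenvalue in decreasing order and taking row products gives the invariant factors.

Invariant factors (smallest first, each dividing the next): x - 5, (x - 5)^3.

Check: the last factor (x - 5)^3 is the minimal polynomial, and the product (x - 5)^4 is the characteristic polynomial.

x - 5, (x - 5)^3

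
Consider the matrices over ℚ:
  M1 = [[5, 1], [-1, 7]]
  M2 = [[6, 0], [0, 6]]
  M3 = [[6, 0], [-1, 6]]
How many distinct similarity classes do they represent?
2 classes: {M1, M3}, {M2}

Characteristic polynomials: χ_{M1} = (x - 6)^2, χ_{M2} = (x - 6)^2, χ_{M3} = (x - 6)^2.

{M1, M3}: invariant factors (x - 6)^2.

{M2}: invariant factors x - 6, x - 6.

Matrices are similar if and only if their invariant-factor lists agree; the partition into similarity classes is {M1, M3}, {M2}.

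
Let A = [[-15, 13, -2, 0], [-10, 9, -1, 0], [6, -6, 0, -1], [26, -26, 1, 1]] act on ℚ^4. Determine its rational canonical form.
R = [[0, 0, 0, 5], [1, 0, 0, 21], [0, 1, 0, 4], [0, 0, 1, -5]]

The invariant factors of A (the non-unit diagonal entries of the Smith normal form of xI - A over ℚ[x]) are (x + 5)(x^3 - 4x - 1), each dividing the next. The characteristic polynomial is their product, (x + 5)(x^3 - 4x - 1).

The rational canonical form is the block-diagonal matrix of companion matrices C(f_i):
R = [[0, 0, 0, 5], [1, 0, 0, 21], [0, 1, 0, 4], [0, 0, 1, -5]].

Note the characteristic polynomial does not split into linear factors over ℚ, so A has no Jordan form over ℚ; the rational canonical form exists over any field.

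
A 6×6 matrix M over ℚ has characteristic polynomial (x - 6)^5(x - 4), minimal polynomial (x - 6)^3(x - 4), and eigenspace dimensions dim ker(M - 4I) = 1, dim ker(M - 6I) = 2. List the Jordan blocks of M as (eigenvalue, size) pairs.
Jordan blocks: (4, 1), (6, 3), (6, 2)

λ = 4: algebraic multiplicity 1 (exponent in χ_M), largest block size 1 (exponent in m_M), 1 block (geometric multiplicity). This forces block sizes [1].
λ = 6: algebraic multiplicity 5 (exponent in χ_M), largest block size 3 (exponent in m_M), 2 blocks (geometric multiplicity). These force block sizes [3, 2].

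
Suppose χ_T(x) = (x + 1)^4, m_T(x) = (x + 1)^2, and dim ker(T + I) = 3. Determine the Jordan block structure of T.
λ = -1: algebraic multiplicity 4 (exponent in χ_T), largest block size 2 (exponent in m_T), 3 blocks (geometric multiplicity). These force block sizes [2, 1, 1].

Jordan blocks: (-1, 2), (-1, 1), (-1, 1)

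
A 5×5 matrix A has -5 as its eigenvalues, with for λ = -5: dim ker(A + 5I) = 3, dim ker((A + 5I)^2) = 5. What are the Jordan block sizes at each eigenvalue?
Jordan blocks: (-5, 2), (-5, 2), (-5, 1)

λ = -5: successive nullity increments [3, 2] count blocks of size ≥ k; block sizes are [2, 2, 1].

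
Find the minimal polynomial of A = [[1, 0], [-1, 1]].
m_A(x) = (x - 1)^2

The characteristic polynomial factors as (x - 1)^2. The minimal polynomial is ∏(x - λ)^{k_λ} where k_λ is the size of the largest Jordan block at λ.

For λ = 1: rank(A - I) = 1, and the largest Jordan block has size 2 (the smallest k with rank((A - I)^k) = rank((A - I)^(k+1))).

So m_A(x) = (x - 1)^2.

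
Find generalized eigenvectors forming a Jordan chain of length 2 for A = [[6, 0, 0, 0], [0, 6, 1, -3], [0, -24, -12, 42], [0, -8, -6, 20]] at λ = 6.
We seek v_1 ∈ ker((A - 6I)^2) \ ker(A - 6I), then set v_{i+1} = (A - 6I) v_i.

One such chain is v_1 = [[0, 0, -2, -1]]^T, v_2 = [[0, 1, -6, -2]]^T. Check: (A - 6I) v_2 = [[0, 0, 0, 0]]^T = 0.

v_1 = [[0, 0, -2, -1]]^T, v_2 = [[0, 1, -6, -2]]^T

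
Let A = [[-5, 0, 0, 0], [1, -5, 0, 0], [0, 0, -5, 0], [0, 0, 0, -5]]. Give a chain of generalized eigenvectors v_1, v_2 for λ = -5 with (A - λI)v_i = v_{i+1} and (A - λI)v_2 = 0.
We seek v_1 ∈ ker((A + 5I)^2) \ ker(A + 5I), then set v_{i+1} = (A + 5I) v_i.

One such chain is v_1 = [[1, 0, 0, 0]]^T, v_2 = [[0, 1, 0, 0]]^T. Check: (A + 5I) v_2 = [[0, 0, 0, 0]]^T = 0.

v_1 = [[1, 0, 0, 0]]^T, v_2 = [[0, 1, 0, 0]]^T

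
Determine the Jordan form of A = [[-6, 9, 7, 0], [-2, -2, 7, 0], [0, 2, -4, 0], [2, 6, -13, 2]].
The characteristic polynomial is det(xI - A) = (x - 2)(x + 4)^3, so the eigenvalues are -4 (algebraic multiplicity 3), 2 (algebraic multiplicity 1).

For λ = -4: rank(A + 4I) = 3, rank((A + 4I)^2) = 2, rank((A + 4I)^3) = 1. The eigenspace has dimension 4 - 3 = 1, so there is 1 Jordan block; the rank sequence gives block sizes [3].

For λ = 2: algebraic multiplicity 1 gives one 1×1 block.

Assembling the blocks gives the Jordan form J above.

J = [[-4, 1, 0, 0], [0, -4, 1, 0], [0, 0, -4, 0], [0, 0, 0, 2]]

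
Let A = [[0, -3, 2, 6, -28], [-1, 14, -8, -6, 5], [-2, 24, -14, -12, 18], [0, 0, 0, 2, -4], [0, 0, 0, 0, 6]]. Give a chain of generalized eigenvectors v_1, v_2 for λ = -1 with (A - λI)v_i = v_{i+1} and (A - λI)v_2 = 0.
We seek v_1 ∈ ker((A + I)^2) \ ker(A + I), then set v_{i+1} = (A + I) v_i.

One such chain is v_1 = [[0, 1, 2, 0, 0]]^T, v_2 = [[1, -1, -2, 0, 0]]^T. Check: (A + I) v_2 = [[0, 0, 0, 0, 0]]^T = 0.

v_1 = [[0, 1, 2, 0, 0]]^T, v_2 = [[1, -1, -2, 0, 0]]^T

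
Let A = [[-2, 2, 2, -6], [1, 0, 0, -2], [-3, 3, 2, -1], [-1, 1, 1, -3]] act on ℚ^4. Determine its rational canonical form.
R = [[0, 0, 0, 0], [1, 0, 0, 0], [0, 1, 0, 3], [0, 0, 1, -3]]

The invariant factors of A (the non-unit diagonal entries of the Smith normal form of xI - A over ℚ[x]) are x^2(x^2 + 3x - 3), each dividing the next. The characteristic polynomial is their product, x^2(x^2 + 3x - 3).

The rational canonical form is the block-diagonal matrix of companion matrices C(f_i):
R = [[0, 0, 0, 0], [1, 0, 0, 0], [0, 1, 0, 3], [0, 0, 1, -3]].

Note the characteristic polynomial does not split into linear factors over ℚ, so A has no Jordan form over ℚ; the rational canonical form exists over any field.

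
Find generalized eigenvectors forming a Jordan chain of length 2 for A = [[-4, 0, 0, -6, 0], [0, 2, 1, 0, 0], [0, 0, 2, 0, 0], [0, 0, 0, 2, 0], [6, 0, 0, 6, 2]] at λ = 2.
We seek v_1 ∈ ker((A - 2I)^2) \ ker(A - 2I), then set v_{i+1} = (A - 2I) v_i.

One such chain is v_1 = [[0, 0, 1, 0, 2]]^T, v_2 = [[0, 1, 0, 0, 0]]^T. Check: (A - 2I) v_2 = [[0, 0, 0, 0, 0]]^T = 0.

v_1 = [[0, 0, 1, 0, 2]]^T, v_2 = [[0, 1, 0, 0, 0]]^T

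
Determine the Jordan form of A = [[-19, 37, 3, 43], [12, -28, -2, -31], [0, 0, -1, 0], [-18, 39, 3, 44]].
J = [[-1, 1, 0, 0], [0, -1, 1, 0], [0, 0, -1, 0], [0, 0, 0, -1]]

The characteristic polynomial is det(xI - A) = (x + 1)^4, so the eigenvalues are -1 (algebraic multiplicity 4).

For λ = -1: rank(A + I) = 2, rank((A + I)^2) = 1, rank((A + I)^3) = 0. The eigenspace has dimension 4 - 2 = 2, so there are 2 Jordan blocks; the rank sequence gives block sizes [3, 1].

Assembling the blocks gives the Jordan form J above.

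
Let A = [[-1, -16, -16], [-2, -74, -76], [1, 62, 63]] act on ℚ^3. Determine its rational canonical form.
The invariant factors of A (the non-unit diagonal entries of the Smith normal form of xI - A over ℚ[x]) are (x + 2)(x + 5)^2, each dividing the next. The characteristic polynomial is their product, (x + 2)(x + 5)^2.

The rational canonical form is the block-diagonal matrix of companion matrices C(f_i):
R = [[0, 0, -50], [1, 0, -45], [0, 1, -12]].

R = [[0, 0, -50], [1, 0, -45], [0, 1, -12]]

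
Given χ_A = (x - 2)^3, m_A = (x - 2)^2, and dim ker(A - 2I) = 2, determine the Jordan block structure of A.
λ = 2: algebraic multiplicity 3 (exponent in χ_A), largest block size 2 (exponent in m_A), 2 blocks (geometric multiplicity). These force block sizes [2, 1].

Jordan blocks: (2, 2), (2, 1)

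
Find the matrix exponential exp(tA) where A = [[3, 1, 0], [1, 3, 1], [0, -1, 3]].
e^{tA} = [[(t^2 + 2)*e^{3*t}/2, t*e^{3*t}, t^2*e^{3*t}/2], [t*e^{3*t}, e^{3*t}, t*e^{3*t}], [-t^2*e^{3*t}/2, -t*e^{3*t}, (2 - t^2)*e^{3*t}/2]]

A has Jordan form J = [[3, 1, 0], [0, 3, 1], [0, 0, 3]] with A = PJP^{-1}, so e^{tA} = P e^{tJ} P^{-1}.

For a Jordan block J_k(λ), e^{tJ_k(λ)} = e^{λt} · (I + tN + t^2 N^2/2! + ... + t^{k-1} N^{k-1}/(k-1)!) where N is the nilpotent superdiagonal part.

Assembling the blocks and conjugating back gives the entries of e^{tA} as shown above.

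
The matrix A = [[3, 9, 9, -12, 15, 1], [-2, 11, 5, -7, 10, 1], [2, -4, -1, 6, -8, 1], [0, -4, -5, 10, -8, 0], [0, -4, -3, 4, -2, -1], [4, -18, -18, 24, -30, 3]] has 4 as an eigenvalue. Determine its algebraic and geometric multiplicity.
algebraic multiplicity 2, geometric multiplicity 2

The characteristic polynomial is (x - 5)^2(x - 4)^2(x - 3)^2, so the factor x - 4 appears with exponent 2: the algebraic multiplicity is 2.

rank(A - 4I) = 4, so the eigenspace has dimension 6 - 4 = 2: the geometric multiplicity is 2.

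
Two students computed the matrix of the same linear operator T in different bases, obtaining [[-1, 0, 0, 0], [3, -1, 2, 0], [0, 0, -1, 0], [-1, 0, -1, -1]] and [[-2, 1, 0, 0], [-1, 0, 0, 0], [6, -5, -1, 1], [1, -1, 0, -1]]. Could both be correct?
Two matrices over a field are similar if and only if they have the same invariant factors.

Both A and B have characteristic polynomial (x + 1)^4 and minimal polynomial (x + 1)^2. Computing further, both have invariant factors (x + 1)^2, (x + 1)^2. Hence A and B are similar.

Yes.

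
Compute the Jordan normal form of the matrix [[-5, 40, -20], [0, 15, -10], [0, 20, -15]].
The characteristic polynomial is det(xI - A) = (x - 5)(x + 5)^2, so the eigenvalues are -5 (algebraic multiplicity 2), 5 (algebraic multiplicity 1).

For λ = -5: rank(A + 5I) = 1. The eigenspace has dimension 3 - 1 = 2, so there are 2 Jordan blocks; the rank sequence gives block sizes [1, 1].

For λ = 5: algebraic multiplicity 1 gives one 1×1 block.

Assembling the blocks gives the Jordan form J above.

J = [[-5, 0, 0], [0, -5, 0], [0, 0, 5]]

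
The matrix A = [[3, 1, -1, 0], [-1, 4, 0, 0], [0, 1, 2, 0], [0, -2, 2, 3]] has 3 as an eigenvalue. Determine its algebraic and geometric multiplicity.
The characteristic polynomial is (x - 3)^4, so the factor x - 3 appears with exponent 4: the algebraic multiplicity is 4.

rank(A - 3I) = 2, so the eigenspace has dimension 4 - 2 = 2: the geometric multiplicity is 2.

Since 2 < 4, A is not diagonalizable.

algebraic multiplicity 4, geometric multiplicity 2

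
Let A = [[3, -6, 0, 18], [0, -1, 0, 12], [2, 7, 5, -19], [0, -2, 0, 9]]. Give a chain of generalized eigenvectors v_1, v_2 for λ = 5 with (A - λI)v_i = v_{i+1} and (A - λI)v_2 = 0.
We seek v_1 ∈ ker((A - 5I)^2) \ ker(A - 5I), then set v_{i+1} = (A - 5I) v_i.

One such chain is v_1 = [[3, 2, -1, 1]]^T, v_2 = [[0, 0, 1, 0]]^T. Check: (A - 5I) v_2 = [[0, 0, 0, 0]]^T = 0.

v_1 = [[3, 2, -1, 1]]^T, v_2 = [[0, 0, 1, 0]]^T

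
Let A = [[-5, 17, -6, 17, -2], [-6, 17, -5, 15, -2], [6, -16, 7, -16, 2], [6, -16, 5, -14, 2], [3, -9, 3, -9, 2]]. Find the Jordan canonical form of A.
J = [[1, 1, 0, 0, 0], [0, 1, 0, 0, 0], [0, 0, 1, 0, 0], [0, 0, 0, 2, 0], [0, 0, 0, 0, 2]]

The characteristic polynomial is det(xI - A) = (x - 2)^2(x - 1)^3, so the eigenvalues are 1 (algebraic multiplicity 3), 2 (algebraic multiplicity 2).

For λ = 1: rank(A - I) = 3, rank((A - I)^2) = 2. The eigenspace has dimension 5 - 3 = 2, so there are 2 Jordan blocks; the rank sequence gives block sizes [2, 1].

For λ = 2: rank(A - 2I) = 3. The eigenspace has dimension 5 - 3 = 2, so there are 2 Jordan blocks; the rank sequence gives block sizes [1, 1].

Assembling the blocks gives the Jordan form J above.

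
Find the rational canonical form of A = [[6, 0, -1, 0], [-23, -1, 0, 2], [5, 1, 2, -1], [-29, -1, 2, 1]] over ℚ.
The invariant factors of A (the non-unit diagonal entries of the Smith normal form of xI - A over ℚ[x]) are x(x - 4)(x - 2)^2, each dividing the next. The characteristic polynomial is their product, x(x - 4)(x - 2)^2.

The rational canonical form is the block-diagonal matrix of companion matrices C(f_i):
R = [[0, 0, 0, 0], [1, 0, 0, 16], [0, 1, 0, -20], [0, 0, 1, 8]].

R = [[0, 0, 0, 0], [1, 0, 0, 16], [0, 1, 0, -20], [0, 0, 1, 8]]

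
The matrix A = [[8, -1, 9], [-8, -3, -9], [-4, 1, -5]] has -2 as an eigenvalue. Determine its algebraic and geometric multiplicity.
The characteristic polynomial is (x - 4)(x + 2)^2, so the factor x + 2 appears with exponent 2: the algebraic multiplicity is 2.

rank(A + 2I) = 2, so the eigenspace has dimension 3 - 2 = 1: the geometric multiplicity is 1.

Since 1 < 2, A is not diagonalizable.

algebraic multiplicity 2, geometric multiplicity 1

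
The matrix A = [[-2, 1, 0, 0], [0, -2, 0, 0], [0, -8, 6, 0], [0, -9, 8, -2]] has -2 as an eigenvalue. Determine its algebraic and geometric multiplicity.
The characteristic polynomial is (x - 6)(x + 2)^3, so the factor x + 2 appears with exponent 3: the algebraic multiplicity is 3.

rank(A + 2I) = 2, so the eigenspace has dimension 4 - 2 = 2: the geometric multiplicity is 2.

Since 2 < 3, A is not diagonalizable.

algebraic multiplicity 3, geometric multiplicity 2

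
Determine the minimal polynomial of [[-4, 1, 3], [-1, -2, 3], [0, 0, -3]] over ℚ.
m_A(x) = (x + 3)^2

The characteristic polynomial factors as (x + 3)^3. The minimal polynomial is ∏(x - λ)^{k_λ} where k_λ is the size of the largest Jordan block at λ.

For λ = -3: rank(A + 3I) = 1, and the largest Jordan block has size 2 (the smallest k with rank((A + 3I)^k) = rank((A + 3I)^(k+1))).

So m_A(x) = (x + 3)^2.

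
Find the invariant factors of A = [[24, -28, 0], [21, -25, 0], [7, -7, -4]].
x + 4, (x - 3)(x + 4)

The Jordan structure of A has elementary divisors (x + 4), (x + 4), (x - 3). Arranging the block sizes at each eigenvalue in decreasing order and taking row products gives the invariant factors.

Invariant factors (smallest first, each dividing the next): x + 4, (x - 3)(x + 4).

Check: the last factor (x - 3)(x + 4) is the minimal polynomial, and the product (x - 3)(x + 4)^2 is the characteristic polynomial.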